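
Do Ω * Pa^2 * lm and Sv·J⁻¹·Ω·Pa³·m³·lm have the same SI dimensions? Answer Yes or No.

No

Left side:
  Ω = V/A (resistance = voltage per current),
      = kg·m²·s⁻³·A⁻².
  Pa = N/m² (pressure = force per area),
      = kg·m⁻¹·s⁻².
  So Pa² = kg²·m⁻²·s⁻⁴.
  lm = cd·sr = cd (luminous flux; sr is dimensionless).
  Combining: Ω·Pa²·lm = (kg·m²·s⁻³·A⁻²) · (kg²·m⁻²·s⁻⁴) · cd = kg³·s⁻⁷·A⁻²·cd.
Right side:
  Sv = J/kg (equivalent dose = energy per mass),
      = m²·s⁻².
  J = N·m (work = force × distance),
      = kg·m²·s⁻².
  So J⁻¹ = kg⁻¹·m⁻²·s².
  Ω = V/A (resistance = voltage per current),
      = kg·m²·s⁻³·A⁻².
  Pa = N/m² (pressure = force per area),
      = kg·m⁻¹·s⁻².
  So Pa³ = kg³·m⁻³·s⁻⁶.
  lm = cd·sr = cd (luminous flux; sr is dimensionless).
  Combining: Sv·J⁻¹·Ω·Pa³·m³·lm = (m²·s⁻²) · (kg⁻¹·m⁻²·s²) · (kg·m²·s⁻³·A⁻²) · (kg³·m⁻³·s⁻⁶) · m³ · cd = kg³·m²·s⁻⁹·A⁻²·cd.
Left is kg³·s⁻⁷·A⁻²·cd; right is kg³·m²·s⁻⁹·A⁻²·cd — different.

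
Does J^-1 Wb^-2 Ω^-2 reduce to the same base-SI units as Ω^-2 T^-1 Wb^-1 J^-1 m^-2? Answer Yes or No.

Left side:
  J = kg·m²·s⁻².
  So J⁻¹ = kg⁻¹·m⁻²·s².
  Wb = kg·m²·s⁻²·A⁻¹.
  So Wb⁻² = kg⁻²·m⁻⁴·s⁴·A².
  Ω = kg·m²·s⁻³·A⁻².
  So Ω⁻² = kg⁻²·m⁻⁴·s⁶·A⁴.
  Combining: J⁻¹·Wb⁻²·Ω⁻² = (kg⁻¹·m⁻²·s²) · (kg⁻²·m⁻⁴·s⁴·A²) · (kg⁻²·m⁻⁴·s⁶·A⁴) = kg⁻⁵·m⁻¹⁰·s¹²·A⁶.
Right side:
  Ω = V/A (resistance = voltage per current),
      = kg·m²·s⁻³·A⁻².
  So Ω⁻² = kg⁻²·m⁻⁴·s⁶·A⁴.
  T = Wb/m² (flux density = flux per area),
      = kg·s⁻²·A⁻¹.
  So T⁻¹ = kg⁻¹·s²·A.
  Wb = V·s (flux: a volt is a weber per second),
      = kg·m²·s⁻²·A⁻¹.
  So Wb⁻¹ = kg⁻¹·m⁻²·s²·A.
  J = N·m (work = force × distance),
      = kg·m²·s⁻².
  So J⁻¹ = kg⁻¹·m⁻²·s².
  Combining: Ω⁻²·T⁻¹·Wb⁻¹·J⁻¹·m⁻² = (kg⁻²·m⁻⁴·s⁶·A⁴) · (kg⁻¹·s²·A) · (kg⁻¹·m⁻²·s²·A) · (kg⁻¹·m⁻²·s²) · m⁻² = kg⁻⁵·m⁻¹⁰·s¹²·A⁶.
Both reduce to kg⁻⁵·m⁻¹⁰·s¹²·A⁶.

Yes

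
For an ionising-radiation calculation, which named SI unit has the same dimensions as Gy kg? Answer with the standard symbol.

Gy = J/kg (absorbed dose = energy per mass),
    = m²·s⁻².
Combining: Gy·kg = (m²·s⁻²) · kg = kg·m²·s⁻².
kg·m²·s⁻² is the base-SI form of the joule.

J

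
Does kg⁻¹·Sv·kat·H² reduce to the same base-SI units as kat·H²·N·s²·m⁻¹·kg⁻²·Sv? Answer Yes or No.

Left side:
  Sv = J/kg (equivalent dose = energy per mass),
      = m²·s⁻².
  kat = mol/s = s⁻¹·mol (catalytic activity).
  H = Wb/A (inductance = flux per current),
      = kg·m²·s⁻²·A⁻².
  So H² = kg²·m⁴·s⁻⁴·A⁻⁴.
  Combining: kg⁻¹·Sv·kat·H² = kg⁻¹ · (m²·s⁻²) · (s⁻¹·mol) · (kg²·m⁴·s⁻⁴·A⁻⁴) = kg·m⁶·s⁻⁷·A⁻⁴·mol.
Right side:
  kat = mol/s = s⁻¹·mol (catalytic activity).
  H = Wb/A (inductance = flux per current),
      = kg·m²·s⁻²·A⁻².
  So H² = kg²·m⁴·s⁻⁴·A⁻⁴.
  N = kg·m/s² = kg·m·s⁻² (force = mass × acceleration).
  Sv = J/kg (equivalent dose = energy per mass),
      = m²·s⁻².
  Combining: kat·H²·N·s²·m⁻¹·kg⁻²·Sv = (s⁻¹·mol) · (kg²·m⁴·s⁻⁴·A⁻⁴) · (kg·m·s⁻²) · s² · m⁻¹ · kg⁻² · (m²·s⁻²) = kg·m⁶·s⁻⁷·A⁻⁴·mol.
Both reduce to kg·m⁶·s⁻⁷·A⁻⁴·mol.

Yes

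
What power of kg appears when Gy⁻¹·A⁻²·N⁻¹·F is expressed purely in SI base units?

Gy = J/kg (absorbed dose = energy per mass),
    = m²·s⁻².
So Gy⁻¹ = m⁻²·s².
N = kg·m/s² = kg·m·s⁻² (force = mass × acceleration).
So N⁻¹ = kg⁻¹·m⁻¹·s².
F = C/V (capacitance = charge per voltage),
    = A·s/(kg·m²·s⁻³·A⁻¹) (substituting C and V),
    = kg⁻¹·m⁻²·s⁴·A².
Combining: Gy⁻¹·A⁻²·N⁻¹·F = (m⁻²·s²) · A⁻² · (kg⁻¹·m⁻¹·s²) · (kg⁻¹·m⁻²·s⁴·A²) = kg⁻²·m⁻⁵·s⁸.
The exponent of kg is -2.

-2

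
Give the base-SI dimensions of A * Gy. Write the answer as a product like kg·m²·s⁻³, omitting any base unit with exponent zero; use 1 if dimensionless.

m²·s⁻²·A

Gy = J/kg (absorbed dose = energy per mass),
    = m²·s⁻².
Combining: A·Gy = A · (m²·s⁻²) = m²·s⁻²·A.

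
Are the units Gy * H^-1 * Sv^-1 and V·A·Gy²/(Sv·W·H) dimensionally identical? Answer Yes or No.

No

Left side:
  Gy = m²·s⁻².
  H = kg·m²·s⁻²·A⁻².
  So H⁻¹ = kg⁻¹·m⁻²·s²·A².
  Sv = m²·s⁻².
  So Sv⁻¹ = m⁻²·s².
  Combining: Gy·H⁻¹·Sv⁻¹ = (m²·s⁻²) · (kg⁻¹·m⁻²·s²·A²) · (m⁻²·s²) = kg⁻¹·m⁻²·s²·A².
Right side:
  Sv = J/kg (equivalent dose = energy per mass),
      = m²·s⁻².
  So Sv⁻¹ = m⁻²·s².
  V = W/A (potential = power per current),
      = kg·m²·s⁻³·A⁻¹.
  W = J/s (power = energy per time),
      = kg·m²·s⁻³.
  So W⁻¹ = kg⁻¹·m⁻²·s³.
  Gy = J/kg (absorbed dose = energy per mass),
      = m²·s⁻².
  So Gy² = m⁴·s⁻⁴.
  H = Wb/A (inductance = flux per current),
      = kg·m²·s⁻²·A⁻².
  So H⁻¹ = kg⁻¹·m⁻²·s²·A².
  Combining: Sv⁻¹·V·W⁻¹·A·Gy²·H⁻¹ = (m⁻²·s²) · (kg·m²·s⁻³·A⁻¹) · (kg⁻¹·m⁻²·s³) · A · (m⁴·s⁻⁴) · (kg⁻¹·m⁻²·s²·A²) = kg⁻¹·A².
Left is kg⁻¹·m⁻²·s²·A²; right is kg⁻¹·A² — different.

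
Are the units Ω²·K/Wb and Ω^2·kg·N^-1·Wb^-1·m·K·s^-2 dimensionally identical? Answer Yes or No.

Left side:
  Ω = V/A (resistance = voltage per current),
      = kg·m²·s⁻³·A⁻².
  So Ω² = kg²·m⁴·s⁻⁶·A⁻⁴.
  Wb = V·s (flux: a volt is a weber per second),
      = kg·m²·s⁻²·A⁻¹.
  So Wb⁻¹ = kg⁻¹·m⁻²·s²·A.
  Combining: Ω²·K·Wb⁻¹ = (kg²·m⁴·s⁻⁶·A⁻⁴) · K · (kg⁻¹·m⁻²·s²·A) = kg·m²·s⁻⁴·A⁻³·K.
Right side:
  Ω = kg·m²·s⁻³·A⁻².
  So Ω² = kg²·m⁴·s⁻⁶·A⁻⁴.
  N = kg·m·s⁻².
  So N⁻¹ = kg⁻¹·m⁻¹·s².
  Wb = kg·m²·s⁻²·A⁻¹.
  So Wb⁻¹ = kg⁻¹·m⁻²·s²·A.
  Combining: Ω²·kg·N⁻¹·Wb⁻¹·m·K·s⁻² = (kg²·m⁴·s⁻⁶·A⁻⁴) · kg · (kg⁻¹·m⁻¹·s²) · (kg⁻¹·m⁻²·s²·A) · m · K · s⁻² = kg·m²·s⁻⁴·A⁻³·K.
Both reduce to kg·m²·s⁻⁴·A⁻³·K.

Yes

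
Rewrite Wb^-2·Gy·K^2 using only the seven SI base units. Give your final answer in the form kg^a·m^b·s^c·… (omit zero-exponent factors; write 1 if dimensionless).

Wb = kg·m²·s⁻²·A⁻¹.
So Wb⁻² = kg⁻²·m⁻⁴·s⁴·A².
Gy = m²·s⁻².
Combining: Wb⁻²·Gy·K² = (kg⁻²·m⁻⁴·s⁴·A²) · (m²·s⁻²) · K² = kg⁻²·m⁻²·s²·A²·K².

kg⁻²·m⁻²·s²·A²·K²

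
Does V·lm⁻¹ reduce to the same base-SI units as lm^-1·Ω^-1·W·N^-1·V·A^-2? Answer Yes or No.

Left side:
  V = kg·m²·s⁻³·A⁻¹.
  lm = cd.
  So lm⁻¹ = cd⁻¹.
  Combining: V·lm⁻¹ = (kg·m²·s⁻³·A⁻¹) · cd⁻¹ = kg·m²·s⁻³·A⁻¹·cd⁻¹.
Right side:
  lm = cd·sr = cd (luminous flux; sr is dimensionless).
  So lm⁻¹ = cd⁻¹.
  Ω = V/A (resistance = voltage per current),
      = kg·m²·s⁻³·A⁻².
  So Ω⁻¹ = kg⁻¹·m⁻²·s³·A².
  W = J/s (power = energy per time),
      = kg·m²·s⁻³.
  N = kg·m/s² = kg·m·s⁻² (force = mass × acceleration).
  So N⁻¹ = kg⁻¹·m⁻¹·s².
  V = W/A (potential = power per current),
      = kg·m²·s⁻³·A⁻¹.
  Combining: lm⁻¹·Ω⁻¹·W·N⁻¹·V·A⁻² = cd⁻¹ · (kg⁻¹·m⁻²·s³·A²) · (kg·m²·s⁻³) · (kg⁻¹·m⁻¹·s²) · (kg·m²·s⁻³·A⁻¹) · A⁻² = m·s⁻¹·A⁻¹·cd⁻¹.
Left is kg·m²·s⁻³·A⁻¹·cd⁻¹; right is m·s⁻¹·A⁻¹·cd⁻¹ — different.

No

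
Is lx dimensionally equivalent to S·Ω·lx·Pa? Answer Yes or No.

No

Left side:
  lx = lm/m² (illuminance = luminous flux per area),
      = m⁻²·cd.
Right side:
  S = 1/Ω (conductance is reciprocal resistance),
      = kg⁻¹·m⁻²·s³·A².
  Ω = V/A (resistance = voltage per current),
      = kg·m²·s⁻³·A⁻².
  lx = lm/m² (illuminance = luminous flux per area),
      = m⁻²·cd.
  Pa = N/m² (pressure = force per area),
      = kg·m⁻¹·s⁻².
  Combining: S·Ω·lx·Pa = (kg⁻¹·m⁻²·s³·A²) · (kg·m²·s⁻³·A⁻²) · (m⁻²·cd) · (kg·m⁻¹·s⁻²) = kg·m⁻³·s⁻²·cd.
Left is m⁻²·cd; right is kg·m⁻³·s⁻²·cd — different.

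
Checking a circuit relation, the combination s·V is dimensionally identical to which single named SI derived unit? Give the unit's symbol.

Wb

V = W/A (potential = power per current),
    = kg·m²·s⁻³·A⁻¹.
Combining: s·V = s · (kg·m²·s⁻³·A⁻¹) = kg·m²·s⁻²·A⁻¹.
kg·m²·s⁻²·A⁻¹ is the base-SI form of the weber.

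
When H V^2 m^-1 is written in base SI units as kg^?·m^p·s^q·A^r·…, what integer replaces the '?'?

3

H = Wb/A (inductance = flux per current),
    = kg·m²·s⁻²·A⁻².
V = W/A (potential = power per current),
    = kg·m²·s⁻³·A⁻¹.
So V² = kg²·m⁴·s⁻⁶·A⁻².
Combining: H·V²·m⁻¹ = (kg·m²·s⁻²·A⁻²) · (kg²·m⁴·s⁻⁶·A⁻²) · m⁻¹ = kg³·m⁵·s⁻⁸·A⁻⁴.
The exponent of kg is 3.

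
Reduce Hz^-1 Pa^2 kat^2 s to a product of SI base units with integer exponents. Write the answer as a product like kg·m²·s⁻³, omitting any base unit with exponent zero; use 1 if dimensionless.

kg²·m⁻²·s⁻⁴·mol²

Hz = 1/s = s⁻¹ (frequency is cycles per second).
So Hz⁻¹ = s.
Pa = N/m² (pressure = force per area),
    = kg·m⁻¹·s⁻².
So Pa² = kg²·m⁻²·s⁻⁴.
kat = mol/s = s⁻¹·mol (catalytic activity).
So kat² = s⁻²·mol².
Combining: Hz⁻¹·Pa²·kat²·s = s · (kg²·m⁻²·s⁻⁴) · (s⁻²·mol²) · s = kg²·m⁻²·s⁻⁴·mol².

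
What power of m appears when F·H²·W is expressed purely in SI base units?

4

F = C/V (capacitance = charge per voltage),
    = A·s/(kg·m²·s⁻³·A⁻¹) (substituting C and V),
    = kg⁻¹·m⁻²·s⁴·A².
H = Wb/A (inductance = flux per current),
    = kg·m²·s⁻²·A⁻².
So H² = kg²·m⁴·s⁻⁴·A⁻⁴.
W = J/s (power = energy per time),
    = kg·m²·s⁻³.
Combining: F·H²·W = (kg⁻¹·m⁻²·s⁴·A²) · (kg²·m⁴·s⁻⁴·A⁻⁴) · (kg·m²·s⁻³) = kg²·m⁴·s⁻³·A⁻².
The exponent of m is 4.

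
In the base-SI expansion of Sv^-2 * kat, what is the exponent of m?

-4

Sv = m²·s⁻².
So Sv⁻² = m⁻⁴·s⁴.
kat = s⁻¹·mol.
Combining: Sv⁻²·kat = (m⁻⁴·s⁴) · (s⁻¹·mol) = m⁻⁴·s³·mol.
The exponent of m is -4.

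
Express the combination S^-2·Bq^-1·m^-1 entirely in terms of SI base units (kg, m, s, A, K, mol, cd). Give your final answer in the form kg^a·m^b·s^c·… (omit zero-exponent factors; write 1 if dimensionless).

kg²·m³·s⁻⁵·A⁻⁴

S = 1/Ω (conductance is reciprocal resistance),
    = kg⁻¹·m⁻²·s³·A².
So S⁻² = kg²·m⁴·s⁻⁶·A⁻⁴.
Bq = 1/s = s⁻¹ (activity is decays per second).
So Bq⁻¹ = s.
Combining: S⁻²·Bq⁻¹·m⁻¹ = (kg²·m⁴·s⁻⁶·A⁻⁴) · s · m⁻¹ = kg²·m³·s⁻⁵·A⁻⁴.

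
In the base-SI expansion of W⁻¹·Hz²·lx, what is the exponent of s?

W = J/s (power = energy per time),
    = kg·m²·s⁻³.
So W⁻¹ = kg⁻¹·m⁻²·s³.
Hz = 1/s = s⁻¹ (frequency is cycles per second).
So Hz² = s⁻².
lx = lm/m² (illuminance = luminous flux per area),
    = m⁻²·cd.
Combining: W⁻¹·Hz²·lx = (kg⁻¹·m⁻²·s³) · s⁻² · (m⁻²·cd) = kg⁻¹·m⁻⁴·s·cd.
The exponent of s is 1.

1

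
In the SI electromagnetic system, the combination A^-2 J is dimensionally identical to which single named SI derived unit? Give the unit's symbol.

J = N·m (work = force × distance),
    = kg·m²·s⁻².
Combining: A⁻²·J = A⁻² · (kg·m²·s⁻²) = kg·m²·s⁻²·A⁻².
kg·m²·s⁻²·A⁻² is the base-SI form of the henry.

H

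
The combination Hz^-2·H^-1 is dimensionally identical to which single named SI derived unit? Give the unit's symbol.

F

Hz = s⁻¹.
So Hz⁻² = s².
H = kg·m²·s⁻²·A⁻².
So H⁻¹ = kg⁻¹·m⁻²·s²·A².
Combining: Hz⁻²·H⁻¹ = s² · (kg⁻¹·m⁻²·s²·A²) = kg⁻¹·m⁻²·s⁴·A².
kg⁻¹·m⁻²·s⁴·A² is the base-SI form of the farad.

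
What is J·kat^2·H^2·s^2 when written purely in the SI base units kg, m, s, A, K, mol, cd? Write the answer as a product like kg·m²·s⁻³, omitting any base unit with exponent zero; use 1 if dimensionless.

kg³·m⁶·s⁻⁶·A⁻⁴·mol²

J = N·m (work = force × distance),
    = kg·m²·s⁻².
kat = mol/s = s⁻¹·mol (catalytic activity).
So kat² = s⁻²·mol².
H = Wb/A (inductance = flux per current),
    = kg·m²·s⁻²·A⁻².
So H² = kg²·m⁴·s⁻⁴·A⁻⁴.
Combining: J·kat²·H²·s² = (kg·m²·s⁻²) · (s⁻²·mol²) · (kg²·m⁴·s⁻⁴·A⁻⁴) · s² = kg³·m⁶·s⁻⁶·A⁻⁴·mol².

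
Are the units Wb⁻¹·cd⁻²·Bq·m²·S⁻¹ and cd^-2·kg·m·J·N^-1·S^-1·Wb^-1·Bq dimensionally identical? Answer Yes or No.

No

Left side:
  Wb = kg·m²·s⁻²·A⁻¹.
  So Wb⁻¹ = kg⁻¹·m⁻²·s²·A.
  Bq = s⁻¹.
  S = kg⁻¹·m⁻²·s³·A².
  So S⁻¹ = kg·m²·s⁻³·A⁻².
  Combining: Wb⁻¹·cd⁻²·Bq·m²·S⁻¹ = (kg⁻¹·m⁻²·s²·A) · cd⁻² · s⁻¹ · m² · (kg·m²·s⁻³·A⁻²) = m²·s⁻²·A⁻¹·cd⁻².
Right side:
  J = N·m (work = force × distance),
      = kg·m²·s⁻².
  N = kg·m/s² = kg·m·s⁻² (force = mass × acceleration).
  So N⁻¹ = kg⁻¹·m⁻¹·s².
  S = 1/Ω (conductance is reciprocal resistance),
      = kg⁻¹·m⁻²·s³·A².
  So S⁻¹ = kg·m²·s⁻³·A⁻².
  Wb = V·s (flux: a volt is a weber per second),
      = kg·m²·s⁻²·A⁻¹.
  So Wb⁻¹ = kg⁻¹·m⁻²·s²·A.
  Bq = 1/s = s⁻¹ (activity is decays per second).
  Combining: cd⁻²·kg·m·J·N⁻¹·S⁻¹·Wb⁻¹·Bq = cd⁻² · kg · m · (kg·m²·s⁻²) · (kg⁻¹·m⁻¹·s²) · (kg·m²·s⁻³·A⁻²) · (kg⁻¹·m⁻²·s²·A) · s⁻¹ = kg·m²·s⁻²·A⁻¹·cd⁻².
Left is m²·s⁻²·A⁻¹·cd⁻²; right is kg·m²·s⁻²·A⁻¹·cd⁻² — different.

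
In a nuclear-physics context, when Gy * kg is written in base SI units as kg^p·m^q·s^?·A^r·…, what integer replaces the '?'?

-2

Gy = J/kg (absorbed dose = energy per mass),
    = m²·s⁻².
Combining: Gy·kg = (m²·s⁻²) · kg = kg·m²·s⁻².
The exponent of s is -2.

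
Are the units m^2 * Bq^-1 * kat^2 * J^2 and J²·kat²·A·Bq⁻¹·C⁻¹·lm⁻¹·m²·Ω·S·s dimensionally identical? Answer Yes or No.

No

Left side:
  Bq = 1/s = s⁻¹ (activity is decays per second).
  So Bq⁻¹ = s.
  kat = mol/s = s⁻¹·mol (catalytic activity).
  So kat² = s⁻²·mol².
  J = N·m (work = force × distance),
      = kg·m²·s⁻².
  So J² = kg²·m⁴·s⁻⁴.
  Combining: m²·Bq⁻¹·kat²·J² = m² · s · (s⁻²·mol²) · (kg²·m⁴·s⁻⁴) = kg²·m⁶·s⁻⁵·mol².
Right side:
  J = kg·m²·s⁻².
  So J² = kg²·m⁴·s⁻⁴.
  kat = s⁻¹·mol.
  So kat² = s⁻²·mol².
  Bq = s⁻¹.
  So Bq⁻¹ = s.
  C = s·A.
  So C⁻¹ = s⁻¹·A⁻¹.
  lm = cd.
  So lm⁻¹ = cd⁻¹.
  Ω = kg·m²·s⁻³·A⁻².
  S = kg⁻¹·m⁻²·s³·A².
  Combining: J²·kat²·A·Bq⁻¹·C⁻¹·lm⁻¹·m²·Ω·S·s = (kg²·m⁴·s⁻⁴) · (s⁻²·mol²) · A · s · (s⁻¹·A⁻¹) · cd⁻¹ · m² · (kg·m²·s⁻³·A⁻²) · (kg⁻¹·m⁻²·s³·A²) · s = kg²·m⁶·s⁻⁵·mol²·cd⁻¹.
Left is kg²·m⁶·s⁻⁵·mol²; right is kg²·m⁶·s⁻⁵·mol²·cd⁻¹ — different.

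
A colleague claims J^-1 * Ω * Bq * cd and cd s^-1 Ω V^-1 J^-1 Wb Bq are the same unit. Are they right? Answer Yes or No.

Yes

Left side:
  J = kg·m²·s⁻².
  So J⁻¹ = kg⁻¹·m⁻²·s².
  Ω = kg·m²·s⁻³·A⁻².
  Bq = s⁻¹.
  Combining: J⁻¹·Ω·Bq·cd = (kg⁻¹·m⁻²·s²) · (kg·m²·s⁻³·A⁻²) · s⁻¹ · cd = s⁻²·A⁻²·cd.
Right side:
  Ω = kg·m²·s⁻³·A⁻².
  V = kg·m²·s⁻³·A⁻¹.
  So V⁻¹ = kg⁻¹·m⁻²·s³·A.
  J = kg·m²·s⁻².
  So J⁻¹ = kg⁻¹·m⁻²·s².
  Wb = kg·m²·s⁻²·A⁻¹.
  Bq = s⁻¹.
  Combining: cd·s⁻¹·Ω·V⁻¹·J⁻¹·Wb·Bq = cd · s⁻¹ · (kg·m²·s⁻³·A⁻²) · (kg⁻¹·m⁻²·s³·A) · (kg⁻¹·m⁻²·s²) · (kg·m²·s⁻²·A⁻¹) · s⁻¹ = s⁻²·A⁻²·cd.
Both reduce to s⁻²·A⁻²·cd.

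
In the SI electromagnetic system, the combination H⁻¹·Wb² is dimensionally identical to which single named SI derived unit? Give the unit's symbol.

J

H = Wb/A (inductance = flux per current),
    = kg·m²·s⁻²·A⁻².
So H⁻¹ = kg⁻¹·m⁻²·s²·A².
Wb = V·s (flux: a volt is a weber per second),
    = kg·m²·s⁻²·A⁻¹.
So Wb² = kg²·m⁴·s⁻⁴·A⁻².
Combining: H⁻¹·Wb² = (kg⁻¹·m⁻²·s²·A²) · (kg²·m⁴·s⁻⁴·A⁻²) = kg·m²·s⁻².
kg·m²·s⁻² is the base-SI form of the joule.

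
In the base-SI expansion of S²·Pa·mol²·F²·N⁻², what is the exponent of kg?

S = kg⁻¹·m⁻²·s³·A².
So S² = kg⁻²·m⁻⁴·s⁶·A⁴.
Pa = kg·m⁻¹·s⁻².
F = kg⁻¹·m⁻²·s⁴·A².
So F² = kg⁻²·m⁻⁴·s⁸·A⁴.
N = kg·m·s⁻².
So N⁻² = kg⁻²·m⁻²·s⁴.
Combining: S²·Pa·mol²·F²·N⁻² = (kg⁻²·m⁻⁴·s⁶·A⁴) · (kg·m⁻¹·s⁻²) · mol² · (kg⁻²·m⁻⁴·s⁸·A⁴) · (kg⁻²·m⁻²·s⁴) = kg⁻⁵·m⁻¹¹·s¹⁶·A⁸·mol².
The exponent of kg is -5.

-5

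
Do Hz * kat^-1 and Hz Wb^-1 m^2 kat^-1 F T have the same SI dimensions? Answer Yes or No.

Left side:
  Hz = 1/s = s⁻¹ (frequency is cycles per second).
  kat = mol/s = s⁻¹·mol (catalytic activity).
  So kat⁻¹ = s·mol⁻¹.
  Combining: Hz·kat⁻¹ = s⁻¹ · (s·mol⁻¹) = mol⁻¹.
Right side:
  Hz = 1/s = s⁻¹ (frequency is cycles per second).
  Wb = V·s (flux: a volt is a weber per second),
      = kg·m²·s⁻²·A⁻¹.
  So Wb⁻¹ = kg⁻¹·m⁻²·s²·A.
  kat = mol/s = s⁻¹·mol (catalytic activity).
  So kat⁻¹ = s·mol⁻¹.
  F = C/V (capacitance = charge per voltage),
      = A·s/(kg·m²·s⁻³·A⁻¹) (substituting C and V),
      = kg⁻¹·m⁻²·s⁴·A².
  T = Wb/m² (flux density = flux per area),
      = kg·s⁻²·A⁻¹.
  Combining: Hz·Wb⁻¹·m²·kat⁻¹·F·T = s⁻¹ · (kg⁻¹·m⁻²·s²·A) · m² · (s·mol⁻¹) · (kg⁻¹·m⁻²·s⁴·A²) · (kg·s⁻²·A⁻¹) = kg⁻¹·m⁻²·s⁴·A²·mol⁻¹.
Left is mol⁻¹; right is kg⁻¹·m⁻²·s⁴·A²·mol⁻¹ — different.

No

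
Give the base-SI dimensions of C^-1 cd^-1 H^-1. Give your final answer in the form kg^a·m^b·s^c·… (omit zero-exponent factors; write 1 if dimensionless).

kg⁻¹·m⁻²·s·A·cd⁻¹

C = A·s = s·A (charge = current × time).
So C⁻¹ = s⁻¹·A⁻¹.
H = Wb/A (inductance = flux per current),
    = kg·m²·s⁻²·A⁻².
So H⁻¹ = kg⁻¹·m⁻²·s²·A².
Combining: C⁻¹·cd⁻¹·H⁻¹ = (s⁻¹·A⁻¹) · cd⁻¹ · (kg⁻¹·m⁻²·s²·A²) = kg⁻¹·m⁻²·s·A·cd⁻¹.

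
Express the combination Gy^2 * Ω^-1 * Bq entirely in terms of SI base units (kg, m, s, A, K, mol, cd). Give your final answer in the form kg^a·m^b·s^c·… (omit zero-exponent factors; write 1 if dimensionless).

kg⁻¹·m²·s⁻²·A²

Gy = m²·s⁻².
So Gy² = m⁴·s⁻⁴.
Ω = kg·m²·s⁻³·A⁻².
So Ω⁻¹ = kg⁻¹·m⁻²·s³·A².
Bq = s⁻¹.
Combining: Gy²·Ω⁻¹·Bq = (m⁴·s⁻⁴) · (kg⁻¹·m⁻²·s³·A²) · s⁻¹ = kg⁻¹·m²·s⁻²·A².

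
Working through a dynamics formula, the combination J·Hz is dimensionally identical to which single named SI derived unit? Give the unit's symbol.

W

J = kg·m²·s⁻².
Hz = s⁻¹.
Combining: J·Hz = (kg·m²·s⁻²) · s⁻¹ = kg·m²·s⁻³.
kg·m²·s⁻³ is the base-SI form of the watt.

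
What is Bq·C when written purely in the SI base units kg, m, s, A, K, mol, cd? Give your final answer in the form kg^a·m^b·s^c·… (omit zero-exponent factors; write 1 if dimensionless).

Bq = 1/s = s⁻¹ (activity is decays per second).
C = A·s = s·A (charge = current × time).
Combining: Bq·C = s⁻¹ · (s·A) = A.

A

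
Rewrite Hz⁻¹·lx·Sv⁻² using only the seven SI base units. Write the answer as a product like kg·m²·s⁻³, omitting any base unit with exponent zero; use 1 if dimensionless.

Hz = 1/s = s⁻¹ (frequency is cycles per second).
So Hz⁻¹ = s.
lx = lm/m² (illuminance = luminous flux per area),
    = m⁻²·cd.
Sv = J/kg (equivalent dose = energy per mass),
    = m²·s⁻².
So Sv⁻² = m⁻⁴·s⁴.
Combining: Hz⁻¹·lx·Sv⁻² = s · (m⁻²·cd) · (m⁻⁴·s⁴) = m⁻⁶·s⁵·cd.

m⁻⁶·s⁵·cd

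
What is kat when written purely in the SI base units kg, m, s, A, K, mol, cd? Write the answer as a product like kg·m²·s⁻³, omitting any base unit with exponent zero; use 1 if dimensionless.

kat = mol/s = s⁻¹·mol (catalytic activity).

s⁻¹·mol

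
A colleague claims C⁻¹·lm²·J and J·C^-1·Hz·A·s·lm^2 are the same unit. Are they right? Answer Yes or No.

Left side:
  C = A·s = s·A (charge = current × time).
  So C⁻¹ = s⁻¹·A⁻¹.
  lm = cd·sr = cd (luminous flux; sr is dimensionless).
  So lm² = cd².
  J = N·m (work = force × distance),
      = kg·m²·s⁻².
  Combining: C⁻¹·lm²·J = (s⁻¹·A⁻¹) · cd² · (kg·m²·s⁻²) = kg·m²·s⁻³·A⁻¹·cd².
Right side:
  J = kg·m²·s⁻².
  C = s·A.
  So C⁻¹ = s⁻¹·A⁻¹.
  Hz = s⁻¹.
  lm = cd.
  So lm² = cd².
  Combining: J·C⁻¹·Hz·A·s·lm² = (kg·m²·s⁻²) · (s⁻¹·A⁻¹) · s⁻¹ · A · s · cd² = kg·m²·s⁻³·cd².
Left is kg·m²·s⁻³·A⁻¹·cd²; right is kg·m²·s⁻³·cd² — different.

No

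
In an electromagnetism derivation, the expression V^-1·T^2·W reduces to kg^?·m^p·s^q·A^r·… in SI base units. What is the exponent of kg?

V = kg·m²·s⁻³·A⁻¹.
So V⁻¹ = kg⁻¹·m⁻²·s³·A.
T = kg·s⁻²·A⁻¹.
So T² = kg²·s⁻⁴·A⁻².
W = kg·m²·s⁻³.
Combining: V⁻¹·T²·W = (kg⁻¹·m⁻²·s³·A) · (kg²·s⁻⁴·A⁻²) · (kg·m²·s⁻³) = kg²·s⁻⁴·A⁻¹.
The exponent of kg is 2.

2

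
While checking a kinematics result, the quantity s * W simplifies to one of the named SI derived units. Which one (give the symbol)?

W = J/s (power = energy per time),
    = kg·m²·s⁻³.
Combining: s·W = s · (kg·m²·s⁻³) = kg·m²·s⁻².
kg·m²·s⁻² is the base-SI form of the joule.

J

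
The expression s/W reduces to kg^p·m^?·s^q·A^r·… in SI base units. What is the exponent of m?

-2

W = J/s (power = energy per time),
    = kg·m²·s⁻³.
So W⁻¹ = kg⁻¹·m⁻²·s³.
Combining: W⁻¹·s = (kg⁻¹·m⁻²·s³) · s = kg⁻¹·m⁻²·s⁴.
The exponent of m is -2.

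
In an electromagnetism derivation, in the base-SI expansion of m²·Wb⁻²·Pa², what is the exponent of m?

-4

Wb = kg·m²·s⁻²·A⁻¹.
So Wb⁻² = kg⁻²·m⁻⁴·s⁴·A².
Pa = kg·m⁻¹·s⁻².
So Pa² = kg²·m⁻²·s⁻⁴.
Combining: m²·Wb⁻²·Pa² = m² · (kg⁻²·m⁻⁴·s⁴·A²) · (kg²·m⁻²·s⁻⁴) = m⁻⁴·A².
The exponent of m is -4.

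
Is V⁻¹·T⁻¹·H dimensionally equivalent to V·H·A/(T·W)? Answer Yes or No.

No

Left side:
  V = kg·m²·s⁻³·A⁻¹.
  So V⁻¹ = kg⁻¹·m⁻²·s³·A.
  T = kg·s⁻²·A⁻¹.
  So T⁻¹ = kg⁻¹·s²·A.
  H = kg·m²·s⁻²·A⁻².
  Combining: V⁻¹·T⁻¹·H = (kg⁻¹·m⁻²·s³·A) · (kg⁻¹·s²·A) · (kg·m²·s⁻²·A⁻²) = kg⁻¹·s³.
Right side:
  T = Wb/m² (flux density = flux per area),
      = kg·s⁻²·A⁻¹.
  So T⁻¹ = kg⁻¹·s²·A.
  V = W/A (potential = power per current),
      = kg·m²·s⁻³·A⁻¹.
  H = Wb/A (inductance = flux per current),
      = kg·m²·s⁻²·A⁻².
  W = J/s (power = energy per time),
      = kg·m²·s⁻³.
  So W⁻¹ = kg⁻¹·m⁻²·s³.
  Combining: T⁻¹·V·H·W⁻¹·A = (kg⁻¹·s²·A) · (kg·m²·s⁻³·A⁻¹) · (kg·m²·s⁻²·A⁻²) · (kg⁻¹·m⁻²·s³) · A = m²·A⁻¹.
Left is kg⁻¹·s³; right is m²·A⁻¹ — different.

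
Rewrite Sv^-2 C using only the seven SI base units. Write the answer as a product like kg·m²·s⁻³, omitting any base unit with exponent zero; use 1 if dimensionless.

m⁻⁴·s⁵·A

Sv = m²·s⁻².
So Sv⁻² = m⁻⁴·s⁴.
C = s·A.
Combining: Sv⁻²·C = (m⁻⁴·s⁴) · (s·A) = m⁻⁴·s⁵·A.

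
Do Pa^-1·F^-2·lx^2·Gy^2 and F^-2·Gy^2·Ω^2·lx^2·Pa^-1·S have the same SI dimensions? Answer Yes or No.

No

Left side:
  Pa = N/m² (pressure = force per area),
      = kg·m⁻¹·s⁻².
  So Pa⁻¹ = kg⁻¹·m·s².
  F = C/V (capacitance = charge per voltage),
      = A·s/(kg·m²·s⁻³·A⁻¹) (substituting C and V),
      = kg⁻¹·m⁻²·s⁴·A².
  So F⁻² = kg²·m⁴·s⁻⁸·A⁻⁴.
  lx = lm/m² (illuminance = luminous flux per area),
      = m⁻²·cd.
  So lx² = m⁻⁴·cd².
  Gy = J/kg (absorbed dose = energy per mass),
      = m²·s⁻².
  So Gy² = m⁴·s⁻⁴.
  Combining: Pa⁻¹·F⁻²·lx²·Gy² = (kg⁻¹·m·s²) · (kg²·m⁴·s⁻⁸·A⁻⁴) · (m⁻⁴·cd²) · (m⁴·s⁻⁴) = kg·m⁵·s⁻¹⁰·A⁻⁴·cd².
Right side:
  F = kg⁻¹·m⁻²·s⁴·A².
  So F⁻² = kg²·m⁴·s⁻⁸·A⁻⁴.
  Gy = m²·s⁻².
  So Gy² = m⁴·s⁻⁴.
  Ω = kg·m²·s⁻³·A⁻².
  So Ω² = kg²·m⁴·s⁻⁶·A⁻⁴.
  lx = m⁻²·cd.
  So lx² = m⁻⁴·cd².
  Pa = kg·m⁻¹·s⁻².
  So Pa⁻¹ = kg⁻¹·m·s².
  S = kg⁻¹·m⁻²·s³·A².
  Combining: F⁻²·Gy²·Ω²·lx²·Pa⁻¹·S = (kg²·m⁴·s⁻⁸·A⁻⁴) · (m⁴·s⁻⁴) · (kg²·m⁴·s⁻⁶·A⁻⁴) · (m⁻⁴·cd²) · (kg⁻¹·m·s²) · (kg⁻¹·m⁻²·s³·A²) = kg²·m⁷·s⁻¹³·A⁻⁶·cd².
Left is kg·m⁵·s⁻¹⁰·A⁻⁴·cd²; right is kg²·m⁷·s⁻¹³·A⁻⁶·cd² — different.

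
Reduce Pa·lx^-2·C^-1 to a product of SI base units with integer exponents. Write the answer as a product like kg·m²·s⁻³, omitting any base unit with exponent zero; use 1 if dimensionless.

kg·m³·s⁻³·A⁻¹·cd⁻²

Pa = N/m² (pressure = force per area),
    = kg·m⁻¹·s⁻².
lx = lm/m² (illuminance = luminous flux per area),
    = m⁻²·cd.
So lx⁻² = m⁴·cd⁻².
C = A·s = s·A (charge = current × time).
So C⁻¹ = s⁻¹·A⁻¹.
Combining: Pa·lx⁻²·C⁻¹ = (kg·m⁻¹·s⁻²) · (m⁴·cd⁻²) · (s⁻¹·A⁻¹) = kg·m³·s⁻³·A⁻¹·cd⁻².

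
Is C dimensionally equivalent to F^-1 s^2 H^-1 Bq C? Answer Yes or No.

Left side:
  C = s·A.
Right side:
  F = kg⁻¹·m⁻²·s⁴·A².
  So F⁻¹ = kg·m²·s⁻⁴·A⁻².
  H = kg·m²·s⁻²·A⁻².
  So H⁻¹ = kg⁻¹·m⁻²·s²·A².
  Bq = s⁻¹.
  C = s·A.
  Combining: F⁻¹·s²·H⁻¹·Bq·C = (kg·m²·s⁻⁴·A⁻²) · s² · (kg⁻¹·m⁻²·s²·A²) · s⁻¹ · (s·A) = A.
Left is s·A; right is A — different.

No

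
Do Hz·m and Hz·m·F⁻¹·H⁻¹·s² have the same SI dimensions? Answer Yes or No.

Left side:
  Hz = 1/s = s⁻¹ (frequency is cycles per second).
  Combining: Hz·m = s⁻¹ · m = m·s⁻¹.
Right side:
  Hz = s⁻¹.
  F = kg⁻¹·m⁻²·s⁴·A².
  So F⁻¹ = kg·m²·s⁻⁴·A⁻².
  H = kg·m²·s⁻²·A⁻².
  So H⁻¹ = kg⁻¹·m⁻²·s²·A².
  Combining: Hz·m·F⁻¹·H⁻¹·s² = s⁻¹ · m · (kg·m²·s⁻⁴·A⁻²) · (kg⁻¹·m⁻²·s²·A²) · s² = m·s⁻¹.
Both reduce to m·s⁻¹.

Yes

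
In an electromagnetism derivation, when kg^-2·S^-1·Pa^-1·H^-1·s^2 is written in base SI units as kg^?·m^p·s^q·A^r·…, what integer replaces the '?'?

-3

S = kg⁻¹·m⁻²·s³·A².
So S⁻¹ = kg·m²·s⁻³·A⁻².
Pa = kg·m⁻¹·s⁻².
So Pa⁻¹ = kg⁻¹·m·s².
H = kg·m²·s⁻²·A⁻².
So H⁻¹ = kg⁻¹·m⁻²·s²·A².
Combining: kg⁻²·S⁻¹·Pa⁻¹·H⁻¹·s² = kg⁻² · (kg·m²·s⁻³·A⁻²) · (kg⁻¹·m·s²) · (kg⁻¹·m⁻²·s²·A²) · s² = kg⁻³·m·s³.
The exponent of kg is -3.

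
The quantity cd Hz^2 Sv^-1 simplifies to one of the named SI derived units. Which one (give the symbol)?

lx

Hz = s⁻¹.
So Hz² = s⁻².
Sv = m²·s⁻².
So Sv⁻¹ = m⁻²·s².
Combining: cd·Hz²·Sv⁻¹ = cd · s⁻² · (m⁻²·s²) = m⁻²·cd.
m⁻²·cd is the base-SI form of the lux.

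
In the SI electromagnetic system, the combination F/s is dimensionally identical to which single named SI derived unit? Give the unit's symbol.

S

F = C/V (capacitance = charge per voltage),
    = A·s/(kg·m²·s⁻³·A⁻¹) (substituting C and V),
    = kg⁻¹·m⁻²·s⁴·A².
Combining: s⁻¹·F = s⁻¹ · (kg⁻¹·m⁻²·s⁴·A²) = kg⁻¹·m⁻²·s³·A².
kg⁻¹·m⁻²·s³·A² is the base-SI form of the siemens.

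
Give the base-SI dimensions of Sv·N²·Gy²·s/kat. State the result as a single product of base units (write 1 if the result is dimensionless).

kg²·m⁸·s⁻⁸·mol⁻¹

Sv = J/kg (equivalent dose = energy per mass),
    = m²·s⁻².
kat = mol/s = s⁻¹·mol (catalytic activity).
So kat⁻¹ = s·mol⁻¹.
N = kg·m/s² = kg·m·s⁻² (force = mass × acceleration).
So N² = kg²·m²·s⁻⁴.
Gy = J/kg (absorbed dose = energy per mass),
    = m²·s⁻².
So Gy² = m⁴·s⁻⁴.
Combining: Sv·kat⁻¹·N²·Gy²·s = (m²·s⁻²) · (s·mol⁻¹) · (kg²·m²·s⁻⁴) · (m⁴·s⁻⁴) · s = kg²·m⁸·s⁻⁸·mol⁻¹.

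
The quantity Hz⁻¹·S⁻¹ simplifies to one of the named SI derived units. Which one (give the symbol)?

Hz = 1/s = s⁻¹ (frequency is cycles per second).
So Hz⁻¹ = s.
S = 1/Ω (conductance is reciprocal resistance),
    = kg⁻¹·m⁻²·s³·A².
So S⁻¹ = kg·m²·s⁻³·A⁻².
Combining: Hz⁻¹·S⁻¹ = s · (kg·m²·s⁻³·A⁻²) = kg·m²·s⁻²·A⁻².
kg·m²·s⁻²·A⁻² is the base-SI form of the henry.

H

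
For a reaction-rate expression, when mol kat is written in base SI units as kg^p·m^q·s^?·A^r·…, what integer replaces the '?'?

-1

kat = s⁻¹·mol.
Combining: mol·kat = mol · (s⁻¹·mol) = s⁻¹·mol².
The exponent of s is -1.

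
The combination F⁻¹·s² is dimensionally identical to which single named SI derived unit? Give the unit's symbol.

F = kg⁻¹·m⁻²·s⁴·A².
So F⁻¹ = kg·m²·s⁻⁴·A⁻².
Combining: F⁻¹·s² = (kg·m²·s⁻⁴·A⁻²) · s² = kg·m²·s⁻²·A⁻².
kg·m²·s⁻²·A⁻² is the base-SI form of the henry.

H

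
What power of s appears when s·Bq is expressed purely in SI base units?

0

Bq = s⁻¹.
Combining: s·Bq = s · s⁻¹ = 1.
The exponent of s is 0.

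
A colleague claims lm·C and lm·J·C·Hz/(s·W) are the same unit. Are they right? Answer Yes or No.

No

Left side:
  lm = cd·sr = cd (luminous flux; sr is dimensionless).
  C = A·s = s·A (charge = current × time).
  Combining: lm·C = cd · (s·A) = s·A·cd.
Right side:
  lm = cd.
  J = kg·m²·s⁻².
  W = kg·m²·s⁻³.
  So W⁻¹ = kg⁻¹·m⁻²·s³.
  C = s·A.
  Hz = s⁻¹.
  Combining: lm·J·s⁻¹·W⁻¹·C·Hz = cd · (kg·m²·s⁻²) · s⁻¹ · (kg⁻¹·m⁻²·s³) · (s·A) · s⁻¹ = A·cd.
Left is s·A·cd; right is A·cd — different.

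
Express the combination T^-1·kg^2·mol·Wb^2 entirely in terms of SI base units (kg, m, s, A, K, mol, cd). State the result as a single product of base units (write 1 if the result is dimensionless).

kg³·m⁴·s⁻²·A⁻¹·mol

T = Wb/m² (flux density = flux per area),
    = kg·s⁻²·A⁻¹.
So T⁻¹ = kg⁻¹·s²·A.
Wb = V·s (flux: a volt is a weber per second),
    = kg·m²·s⁻²·A⁻¹.
So Wb² = kg²·m⁴·s⁻⁴·A⁻².
Combining: T⁻¹·kg²·mol·Wb² = (kg⁻¹·s²·A) · kg² · mol · (kg²·m⁴·s⁻⁴·A⁻²) = kg³·m⁴·s⁻²·A⁻¹·mol.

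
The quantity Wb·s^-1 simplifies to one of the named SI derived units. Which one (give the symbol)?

Wb = kg·m²·s⁻²·A⁻¹.
Combining: Wb·s⁻¹ = (kg·m²·s⁻²·A⁻¹) · s⁻¹ = kg·m²·s⁻³·A⁻¹.
kg·m²·s⁻³·A⁻¹ is the base-SI form of the volt.

V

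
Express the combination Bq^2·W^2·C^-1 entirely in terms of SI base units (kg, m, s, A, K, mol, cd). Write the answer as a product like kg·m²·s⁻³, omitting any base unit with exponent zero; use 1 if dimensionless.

kg²·m⁴·s⁻⁹·A⁻¹

Bq = 1/s = s⁻¹ (activity is decays per second).
So Bq² = s⁻².
W = J/s (power = energy per time),
    = kg·m²·s⁻³.
So W² = kg²·m⁴·s⁻⁶.
C = A·s = s·A (charge = current × time).
So C⁻¹ = s⁻¹·A⁻¹.
Combining: Bq²·W²·C⁻¹ = s⁻² · (kg²·m⁴·s⁻⁶) · (s⁻¹·A⁻¹) = kg²·m⁴·s⁻⁹·A⁻¹.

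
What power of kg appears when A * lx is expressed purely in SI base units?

0

lx = lm/m² (illuminance = luminous flux per area),
    = m⁻²·cd.
Combining: A·lx = A · (m⁻²·cd) = m⁻²·A·cd.
The exponent of kg is 0.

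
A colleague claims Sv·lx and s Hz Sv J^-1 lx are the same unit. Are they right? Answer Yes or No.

No

Left side:
  Sv = m²·s⁻².
  lx = m⁻²·cd.
  Combining: Sv·lx = (m²·s⁻²) · (m⁻²·cd) = s⁻²·cd.
Right side:
  Hz = 1/s = s⁻¹ (frequency is cycles per second).
  Sv = J/kg (equivalent dose = energy per mass),
      = m²·s⁻².
  J = N·m (work = force × distance),
      = kg·m²·s⁻².
  So J⁻¹ = kg⁻¹·m⁻²·s².
  lx = lm/m² (illuminance = luminous flux per area),
      = m⁻²·cd.
  Combining: s·Hz·Sv·J⁻¹·lx = s · s⁻¹ · (m²·s⁻²) · (kg⁻¹·m⁻²·s²) · (m⁻²·cd) = kg⁻¹·m⁻²·cd.
Left is s⁻²·cd; right is kg⁻¹·m⁻²·cd — different.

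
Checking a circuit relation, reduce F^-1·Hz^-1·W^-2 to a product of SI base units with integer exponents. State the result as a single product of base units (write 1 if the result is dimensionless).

F = kg⁻¹·m⁻²·s⁴·A².
So F⁻¹ = kg·m²·s⁻⁴·A⁻².
Hz = s⁻¹.
So Hz⁻¹ = s.
W = kg·m²·s⁻³.
So W⁻² = kg⁻²·m⁻⁴·s⁶.
Combining: F⁻¹·Hz⁻¹·W⁻² = (kg·m²·s⁻⁴·A⁻²) · s · (kg⁻²·m⁻⁴·s⁶) = kg⁻¹·m⁻²·s³·A⁻².

kg⁻¹·m⁻²·s³·A⁻²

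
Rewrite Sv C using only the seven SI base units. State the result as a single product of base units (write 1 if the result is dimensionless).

Sv = m²·s⁻².
C = s·A.
Combining: Sv·C = (m²·s⁻²) · (s·A) = m²·s⁻¹·A.

m²·s⁻¹·A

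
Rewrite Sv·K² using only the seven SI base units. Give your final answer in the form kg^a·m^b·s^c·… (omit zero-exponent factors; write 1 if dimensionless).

m²·s⁻²·K²

Sv = m²·s⁻².
Combining: Sv·K² = (m²·s⁻²) · K² = m²·s⁻²·K².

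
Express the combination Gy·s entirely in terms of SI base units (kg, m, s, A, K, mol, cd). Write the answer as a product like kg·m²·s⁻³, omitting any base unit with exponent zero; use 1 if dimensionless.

Gy = J/kg (absorbed dose = energy per mass),
    = m²·s⁻².
Combining: Gy·s = (m²·s⁻²) · s = m²·s⁻¹.

m²·s⁻¹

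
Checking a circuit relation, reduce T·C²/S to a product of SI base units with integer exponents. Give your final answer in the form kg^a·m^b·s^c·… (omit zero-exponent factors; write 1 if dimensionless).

T = kg·s⁻²·A⁻¹.
S = kg⁻¹·m⁻²·s³·A².
So S⁻¹ = kg·m²·s⁻³·A⁻².
C = s·A.
So C² = s²·A².
Combining: T·S⁻¹·C² = (kg·s⁻²·A⁻¹) · (kg·m²·s⁻³·A⁻²) · (s²·A²) = kg²·m²·s⁻³·A⁻¹.

kg²·m²·s⁻³·A⁻¹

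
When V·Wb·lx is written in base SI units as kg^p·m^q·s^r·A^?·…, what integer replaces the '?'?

-2

V = W/A (potential = power per current),
    = kg·m²·s⁻³·A⁻¹.
Wb = V·s (flux: a volt is a weber per second),
    = kg·m²·s⁻²·A⁻¹.
lx = lm/m² (illuminance = luminous flux per area),
    = m⁻²·cd.
Combining: V·Wb·lx = (kg·m²·s⁻³·A⁻¹) · (kg·m²·s⁻²·A⁻¹) · (m⁻²·cd) = kg²·m²·s⁻⁵·A⁻²·cd.
The exponent of A is -2.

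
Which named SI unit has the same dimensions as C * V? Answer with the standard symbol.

J

C = s·A.
V = kg·m²·s⁻³·A⁻¹.
Combining: C·V = (s·A) · (kg·m²·s⁻³·A⁻¹) = kg·m²·s⁻².
kg·m²·s⁻² is the base-SI form of the joule.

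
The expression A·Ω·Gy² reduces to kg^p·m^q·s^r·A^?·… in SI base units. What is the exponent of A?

Ω = V/A (resistance = voltage per current),
    = kg·m²·s⁻³·A⁻².
Gy = J/kg (absorbed dose = energy per mass),
    = m²·s⁻².
So Gy² = m⁴·s⁻⁴.
Combining: A·Ω·Gy² = A · (kg·m²·s⁻³·A⁻²) · (m⁴·s⁻⁴) = kg·m⁶·s⁻⁷·A⁻¹.
The exponent of A is -1.

-1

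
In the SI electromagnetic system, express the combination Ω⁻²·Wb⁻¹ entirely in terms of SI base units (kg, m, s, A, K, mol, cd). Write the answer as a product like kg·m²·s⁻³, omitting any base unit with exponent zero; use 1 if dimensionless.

kg⁻³·m⁻⁶·s⁸·A⁵

Ω = V/A (resistance = voltage per current),
    = kg·m²·s⁻³·A⁻².
So Ω⁻² = kg⁻²·m⁻⁴·s⁶·A⁴.
Wb = V·s (flux: a volt is a weber per second),
    = kg·m²·s⁻²·A⁻¹.
So Wb⁻¹ = kg⁻¹·m⁻²·s²·A.
Combining: Ω⁻²·Wb⁻¹ = (kg⁻²·m⁻⁴·s⁶·A⁴) · (kg⁻¹·m⁻²·s²·A) = kg⁻³·m⁻⁶·s⁸·A⁵.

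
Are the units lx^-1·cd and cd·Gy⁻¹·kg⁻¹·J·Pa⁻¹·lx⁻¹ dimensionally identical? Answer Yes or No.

No

Left side:
  lx = m⁻²·cd.
  So lx⁻¹ = m²·cd⁻¹.
  Combining: lx⁻¹·cd = (m²·cd⁻¹) · cd = m².
Right side:
  Gy = m²·s⁻².
  So Gy⁻¹ = m⁻²·s².
  J = kg·m²·s⁻².
  Pa = kg·m⁻¹·s⁻².
  So Pa⁻¹ = kg⁻¹·m·s².
  lx = m⁻²·cd.
  So lx⁻¹ = m²·cd⁻¹.
  Combining: cd·Gy⁻¹·kg⁻¹·J·Pa⁻¹·lx⁻¹ = cd · (m⁻²·s²) · kg⁻¹ · (kg·m²·s⁻²) · (kg⁻¹·m·s²) · (m²·cd⁻¹) = kg⁻¹·m³·s².
Left is m²; right is kg⁻¹·m³·s² — different.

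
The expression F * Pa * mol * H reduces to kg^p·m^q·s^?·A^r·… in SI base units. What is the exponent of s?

F = kg⁻¹·m⁻²·s⁴·A².
Pa = kg·m⁻¹·s⁻².
H = kg·m²·s⁻²·A⁻².
Combining: F·Pa·mol·H = (kg⁻¹·m⁻²·s⁴·A²) · (kg·m⁻¹·s⁻²) · mol · (kg·m²·s⁻²·A⁻²) = kg·m⁻¹·mol.
The exponent of s is 0.

0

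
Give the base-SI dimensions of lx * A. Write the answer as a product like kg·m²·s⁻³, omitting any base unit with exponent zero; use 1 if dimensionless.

lx = lm/m² (illuminance = luminous flux per area),
    = m⁻²·cd.
Combining: lx·A = (m⁻²·cd) · A = m⁻²·A·cd.

m⁻²·A·cd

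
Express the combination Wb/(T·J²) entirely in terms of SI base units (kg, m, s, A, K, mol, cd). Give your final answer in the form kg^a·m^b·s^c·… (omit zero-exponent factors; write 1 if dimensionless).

kg⁻²·m⁻²·s⁴

Wb = V·s (flux: a volt is a weber per second),
    = kg·m²·s⁻²·A⁻¹.
T = Wb/m² (flux density = flux per area),
    = kg·s⁻²·A⁻¹.
So T⁻¹ = kg⁻¹·s²·A.
J = N·m (work = force × distance),
    = kg·m²·s⁻².
So J⁻² = kg⁻²·m⁻⁴·s⁴.
Combining: Wb·T⁻¹·J⁻² = (kg·m²·s⁻²·A⁻¹) · (kg⁻¹·s²·A) · (kg⁻²·m⁻⁴·s⁴) = kg⁻²·m⁻²·s⁴.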